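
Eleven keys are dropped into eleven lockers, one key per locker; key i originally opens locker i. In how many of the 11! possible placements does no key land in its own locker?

14684570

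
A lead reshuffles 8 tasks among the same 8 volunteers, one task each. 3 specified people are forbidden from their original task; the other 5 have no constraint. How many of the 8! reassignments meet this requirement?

27240

Inclusion-exclusion on the 3 forbidden self-matches:
Σ_{j=0}^{3} (-1)^j C(3,j)(8-j)!
= C(3,0)·8! - C(3,1)·7! + C(3,2)·6! - C(3,3)·5!
= 40320 - 15120 + 2160 - 120
= 27240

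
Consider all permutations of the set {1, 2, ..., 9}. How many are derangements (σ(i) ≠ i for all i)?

133496

!9 is the nearest integer to 9!/e.
9! = 362880, and 362880/e ≈ 133496.09, so !9 = 133496.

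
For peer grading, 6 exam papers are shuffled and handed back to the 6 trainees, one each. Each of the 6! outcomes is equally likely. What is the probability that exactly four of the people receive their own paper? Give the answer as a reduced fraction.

Favorable outcomes: C(6,4)·!2 = 15·1 = 15.
Total outcomes: 6! = 720.
Probability = 15/720 = 1/48.

1/48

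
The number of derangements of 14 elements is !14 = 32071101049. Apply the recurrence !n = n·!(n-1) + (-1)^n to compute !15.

!15 = 15·32071101049 - 1 = 481066515734.

481066515734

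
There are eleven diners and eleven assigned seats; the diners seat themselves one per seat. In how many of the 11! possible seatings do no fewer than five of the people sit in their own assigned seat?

# with exactly i fixed is C(11,i)·!(11-i); sum over i=5..11:
  i=5: C(11,5)·!6 = 462·265 = 122430
  i=6: C(11,6)·!5 = 462·44 = 20328
  i=7: C(11,7)·!4 = 330·9 = 2970
  i=8: C(11,8)·!3 = 165·2 = 330
  i=9: C(11,9)·!2 = 55·1 = 55
  i=10: C(11,10)·!1 = 11·0 = 0
  i=11: C(11,11)·!0 = 1·1 = 1
Total = 146114.

146114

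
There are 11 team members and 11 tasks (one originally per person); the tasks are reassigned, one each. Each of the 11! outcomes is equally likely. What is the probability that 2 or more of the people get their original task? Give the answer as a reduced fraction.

10547659/39916800

Favorable outcomes: Σ_{i≥2} C(11,i)·!(11-i) = 55·133496 + 165·14833 + 330·1854 + 462·265 + 462·44 + 330·9 + 165·2 + 55·1 + 11·0 + 1·1 = 10547659.
Total outcomes: 11! = 39916800.
Probability = 10547659/39916800 = 10547659/39916800.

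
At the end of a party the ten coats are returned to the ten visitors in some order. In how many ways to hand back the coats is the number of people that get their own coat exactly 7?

240

Pick the 7 fixed positions: C(10,7) = 120 ways.
The remaining 3 must be deranged: !3 = 2.
Total: 120 × 2 = 240.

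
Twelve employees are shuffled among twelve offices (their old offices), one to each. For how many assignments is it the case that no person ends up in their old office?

Recurrence: !12 = 12·!11 + (-1)^12.
!12 = 12·14684570 + 1 = 176214841

176214841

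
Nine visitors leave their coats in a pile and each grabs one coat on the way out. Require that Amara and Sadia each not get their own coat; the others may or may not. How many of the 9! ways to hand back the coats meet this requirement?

287280

Let A_j be the event that the j-th constrained one is fixed. By inclusion-exclusion over the 2 events:
Σ_{j=0}^{2} (-1)^j C(2,j)(9-j)!
= C(2,0)·9! - C(2,1)·8! + C(2,2)·7!
= 362880 - 80640 + 5040
= 287280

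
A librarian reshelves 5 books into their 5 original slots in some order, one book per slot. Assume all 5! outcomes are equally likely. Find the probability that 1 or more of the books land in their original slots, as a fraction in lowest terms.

Favorable outcomes: Σ_{i≥1} C(5,i)·!(5-i) = 5·9 + 10·2 + 10·1 + 5·0 + 1·1 = 76.
Total outcomes: 5! = 120.
Probability = 76/120 = 19/30.

19/30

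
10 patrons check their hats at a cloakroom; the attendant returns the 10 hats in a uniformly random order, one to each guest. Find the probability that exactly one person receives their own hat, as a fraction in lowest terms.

Favorable outcomes: C(10,1)·!9 = 10·133496 = 1334960.
Total outcomes: 10! = 3628800.
Probability = 1334960/3628800 = 16687/45360.

16687/45360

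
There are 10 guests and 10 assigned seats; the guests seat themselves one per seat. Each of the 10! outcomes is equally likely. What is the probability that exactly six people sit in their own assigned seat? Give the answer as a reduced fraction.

1/1920

Favorable outcomes: C(10,6)·!4 = 210·9 = 1890.
Total outcomes: 10! = 3628800.
Probability = 1890/3628800 = 1/1920.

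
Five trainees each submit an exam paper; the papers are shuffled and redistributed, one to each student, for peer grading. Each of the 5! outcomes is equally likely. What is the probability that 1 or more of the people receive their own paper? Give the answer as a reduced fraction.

Favorable outcomes: Σ_{i≥1} C(5,i)·!(5-i) = 5·9 + 10·2 + 10·1 + 5·0 + 1·1 = 76.
Total outcomes: 5! = 120.
Probability = 76/120 = 19/30.

19/30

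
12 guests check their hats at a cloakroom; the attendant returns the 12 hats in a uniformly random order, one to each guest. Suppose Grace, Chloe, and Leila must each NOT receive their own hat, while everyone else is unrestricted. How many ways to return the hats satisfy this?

Inclusion-exclusion on the 3 forbidden self-matches:
Σ_{j=0}^{3} (-1)^j C(3,j)(12-j)!
= C(3,0)·12! - C(3,1)·11! + C(3,2)·10! - C(3,3)·9!
= 479001600 - 119750400 + 10886400 - 362880
= 369774720

369774720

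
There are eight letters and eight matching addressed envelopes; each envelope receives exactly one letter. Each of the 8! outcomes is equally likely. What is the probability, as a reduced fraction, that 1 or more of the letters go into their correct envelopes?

Favorable outcomes: Σ_{i≥1} C(8,i)·!(8-i) = 8·1854 + 28·265 + 56·44 + 70·9 + 56·2 + 28·1 + 8·0 + 1·1 = 25487.
Total outcomes: 8! = 40320.
Probability = 25487/40320 = 3641/5760.

3641/5760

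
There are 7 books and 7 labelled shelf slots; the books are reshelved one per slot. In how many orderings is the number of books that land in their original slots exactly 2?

Choose which 2 of the 7 are fixed: C(7,2) = 21.
The remaining 5 must be deranged: !5 = 44.
Total: 21 × 44 = 924.

924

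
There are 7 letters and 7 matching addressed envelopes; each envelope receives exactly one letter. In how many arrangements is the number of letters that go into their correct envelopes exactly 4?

70

Pick the 4 fixed positions: C(7,4) = 35 ways.
The other 3 form a derangement: !3 = 2.
Total: 35 × 2 = 70.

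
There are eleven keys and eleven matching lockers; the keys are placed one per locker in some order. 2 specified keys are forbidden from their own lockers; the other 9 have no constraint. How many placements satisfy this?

33022080

Let A_j be the event that the j-th constrained one is fixed. By inclusion-exclusion over the 2 events:
Σ_{j=0}^{2} (-1)^j C(2,j)(11-j)!
= C(2,0)·11! - C(2,1)·10! + C(2,2)·9!
= 39916800 - 7257600 + 362880
= 33022080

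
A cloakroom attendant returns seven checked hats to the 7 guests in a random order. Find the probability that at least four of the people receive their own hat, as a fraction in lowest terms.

23/1260

Favorable outcomes: Σ_{i≥4} C(7,i)·!(7-i) = 35·2 + 21·1 + 7·0 + 1·1 = 92.
Total outcomes: 7! = 5040.
Probability = 92/5040 = 23/1260.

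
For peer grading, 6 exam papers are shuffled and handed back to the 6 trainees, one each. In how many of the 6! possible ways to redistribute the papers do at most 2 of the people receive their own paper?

664

# with exactly i fixed is C(6,i)·!(6-i); sum over i=0..2:
  i=0: C(6,0)·!6 = 1·265 = 265
  i=1: C(6,1)·!5 = 6·44 = 264
  i=2: C(6,2)·!4 = 15·9 = 135
Total = 664.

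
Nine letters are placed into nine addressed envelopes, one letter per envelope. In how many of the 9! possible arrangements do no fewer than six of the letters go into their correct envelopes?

205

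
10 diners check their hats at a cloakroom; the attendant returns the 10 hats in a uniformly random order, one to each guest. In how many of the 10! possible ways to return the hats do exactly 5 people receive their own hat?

Pick the 5 fixed positions: C(10,5) = 252 ways.
The other 5 form a derangement: !5 = 44.
Total: 252 × 44 = 11088.

11088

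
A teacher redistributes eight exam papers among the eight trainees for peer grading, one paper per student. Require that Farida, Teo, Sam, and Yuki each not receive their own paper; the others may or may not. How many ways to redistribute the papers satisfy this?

24024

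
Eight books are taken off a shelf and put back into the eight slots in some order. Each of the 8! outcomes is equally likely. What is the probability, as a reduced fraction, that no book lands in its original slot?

Favorable outcomes: !8 = 14833.
Total outcomes: 8! = 40320.
Probability = 14833/40320 = 2119/5760.

2119/5760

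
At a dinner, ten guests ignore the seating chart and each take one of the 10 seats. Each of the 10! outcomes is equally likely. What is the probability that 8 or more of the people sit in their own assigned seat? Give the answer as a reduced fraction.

Favorable outcomes: Σ_{i≥8} C(10,i)·!(10-i) = 45·1 + 10·0 + 1·1 = 46.
Total outcomes: 10! = 3628800.
Probability = 46/3628800 = 23/1814400.

23/1814400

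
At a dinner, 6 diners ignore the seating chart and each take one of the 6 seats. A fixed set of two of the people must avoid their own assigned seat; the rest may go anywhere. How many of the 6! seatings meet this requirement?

Let A_j be the event that the j-th constrained one is fixed. By inclusion-exclusion over the 2 events:
Σ_{j=0}^{2} (-1)^j C(2,j)(6-j)!
= C(2,0)·6! - C(2,1)·5! + C(2,2)·4!
= 720 - 240 + 24
= 504

504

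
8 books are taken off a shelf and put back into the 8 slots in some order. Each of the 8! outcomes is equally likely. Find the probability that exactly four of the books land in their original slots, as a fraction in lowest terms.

1/64

Favorable outcomes: C(8,4)·!4 = 70·9 = 630.
Total outcomes: 8! = 40320.
Probability = 630/40320 = 1/64.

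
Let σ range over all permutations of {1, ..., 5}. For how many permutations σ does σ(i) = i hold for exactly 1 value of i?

45

Choose which one of the 5 is fixed: C(5,1) = 5.
The remaining 4 must be deranged: !4 = 9.
Total: 5 × 9 = 45.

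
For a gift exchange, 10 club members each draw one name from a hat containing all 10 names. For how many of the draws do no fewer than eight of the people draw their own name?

46

# with exactly i fixed is C(10,i)·!(10-i); sum over i=8..10:
  i=8: C(10,8)·!2 = 45·1 = 45
  i=9: C(10,9)·!1 = 10·0 = 0
  i=10: C(10,10)·!0 = 1·1 = 1
Total = 46.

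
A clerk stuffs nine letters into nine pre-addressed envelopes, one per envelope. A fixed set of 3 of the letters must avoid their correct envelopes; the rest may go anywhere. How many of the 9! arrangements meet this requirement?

256320

Let A_j be the event that the j-th constrained one is fixed. By inclusion-exclusion over the 3 events:
Σ_{j=0}^{3} (-1)^j C(3,j)(9-j)!
= C(3,0)·9! - C(3,1)·8! + C(3,2)·7! - C(3,3)·6!
= 362880 - 120960 + 15120 - 720
= 256320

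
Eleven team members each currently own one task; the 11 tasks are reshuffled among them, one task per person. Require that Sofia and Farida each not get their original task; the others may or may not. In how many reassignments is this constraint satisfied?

33022080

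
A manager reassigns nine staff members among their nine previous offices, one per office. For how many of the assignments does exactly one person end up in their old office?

Choose which one of the 9 is fixed: C(9,1) = 9.
The other 8 form a derangement: !8 = 14833.
Total: 9 × 14833 = 133497.

133497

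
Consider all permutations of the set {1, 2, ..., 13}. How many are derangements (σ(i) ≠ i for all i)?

!13 = 13! · Σ_{k=0}^{13} (-1)^k/k!
= 13! - 13!/1! + 13!/2! - 13!/3! + 13!/4! - 13!/5! + 13!/6! - 13!/7! + 13!/8! - 13!/9! + 13!/10! - 13!/11! + 13!/12! - 13!/13!
= 6227020800 - 6227020800 + 3113510400 - 1037836800 + 259459200 - 51891840 + 8648640 - 1235520 + 154440 - 17160 + 1716 - 156 + 13 - 1
= 2290792932

2290792932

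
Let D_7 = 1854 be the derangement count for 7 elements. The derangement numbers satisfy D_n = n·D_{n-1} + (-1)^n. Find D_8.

14833

D_8 = 8·1854 + 1 = 14833.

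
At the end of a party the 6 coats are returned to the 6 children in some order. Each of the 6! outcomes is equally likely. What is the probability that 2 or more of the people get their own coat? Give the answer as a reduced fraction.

191/720

Favorable outcomes: Σ_{i≥2} C(6,i)·!(6-i) = 15·9 + 20·2 + 15·1 + 6·0 + 1·1 = 191.
Total outcomes: 6! = 720.
Probability = 191/720 = 191/720.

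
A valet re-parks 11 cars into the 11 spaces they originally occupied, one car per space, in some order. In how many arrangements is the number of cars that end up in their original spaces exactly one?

Pick the single fixed position: C(11,1) = 11 ways.
The other 10 form a derangement: !10 = 1334961.
Total: 11 × 1334961 = 14684571.

14684571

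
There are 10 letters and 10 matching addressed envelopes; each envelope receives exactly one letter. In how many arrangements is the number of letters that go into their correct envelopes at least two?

Sum C(10,i)·!(10-i) for i = 2..10:
  i=2: C(10,2)·!8 = 45·14833 = 667485
  i=3: C(10,3)·!7 = 120·1854 = 222480
  i=4: C(10,4)·!6 = 210·265 = 55650
  i=5: C(10,5)·!5 = 252·44 = 11088
  i=6: C(10,6)·!4 = 210·9 = 1890
  i=7: C(10,7)·!3 = 120·2 = 240
  i=8: C(10,8)·!2 = 45·1 = 45
  i=9: C(10,9)·!1 = 10·0 = 0
  i=10: C(10,10)·!0 = 1·1 = 1
Total = 958879.

958879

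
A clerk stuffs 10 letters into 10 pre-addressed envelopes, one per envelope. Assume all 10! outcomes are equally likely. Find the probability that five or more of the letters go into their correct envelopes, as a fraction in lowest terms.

829/226800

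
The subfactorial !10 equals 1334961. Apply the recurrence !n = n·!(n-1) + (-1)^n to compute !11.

14684570

!11 = 11·1334961 - 1 = 14684570.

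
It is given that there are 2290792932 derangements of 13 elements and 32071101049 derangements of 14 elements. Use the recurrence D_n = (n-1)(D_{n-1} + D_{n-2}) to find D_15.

481066515734

D_15 = (15-1)·(D_14 + D_13) = 14·(32071101049 + 2290792932) = 14·34361893981 = 481066515734.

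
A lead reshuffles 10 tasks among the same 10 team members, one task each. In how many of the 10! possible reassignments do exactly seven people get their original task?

Choose which 7 of the 10 are fixed: C(10,7) = 120.
The other 3 form a derangement: !3 = 2.
Total: 120 × 2 = 240.

240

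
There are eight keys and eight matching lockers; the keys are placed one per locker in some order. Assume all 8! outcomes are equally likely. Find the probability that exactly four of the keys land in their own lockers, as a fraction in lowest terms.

1/64

Favorable outcomes: C(8,4)·!4 = 70·9 = 630.
Total outcomes: 8! = 40320.
Probability = 630/40320 = 1/64.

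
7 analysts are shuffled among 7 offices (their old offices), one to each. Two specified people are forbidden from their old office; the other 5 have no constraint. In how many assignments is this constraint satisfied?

3720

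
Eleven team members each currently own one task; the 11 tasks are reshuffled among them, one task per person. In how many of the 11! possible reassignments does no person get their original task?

14684570

!11 is the nearest integer to 11!/e.
11! = 39916800, and 39916800/e ≈ 14684570.08, so !11 = 14684570.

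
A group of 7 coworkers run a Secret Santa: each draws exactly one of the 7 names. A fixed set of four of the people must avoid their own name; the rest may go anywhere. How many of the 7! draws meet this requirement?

2790

Let A_j be the event that the j-th constrained one is fixed. By inclusion-exclusion over the 4 events:
Σ_{j=0}^{4} (-1)^j C(4,j)(7-j)!
= C(4,0)·7! - C(4,1)·6! + C(4,2)·5! - C(4,3)·4! + C(4,4)·3!
= 5040 - 2880 + 720 - 96 + 6
= 2790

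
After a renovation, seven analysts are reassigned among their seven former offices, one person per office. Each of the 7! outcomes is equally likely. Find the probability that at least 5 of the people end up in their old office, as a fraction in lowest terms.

Favorable outcomes: Σ_{i≥5} C(7,i)·!(7-i) = 21·1 + 7·0 + 1·1 = 22.
Total outcomes: 7! = 5040.
Probability = 22/5040 = 11/2520.

11/2520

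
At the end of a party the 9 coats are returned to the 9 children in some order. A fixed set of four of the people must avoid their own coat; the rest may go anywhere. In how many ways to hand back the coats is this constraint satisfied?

229080

Let A_j be the event that the j-th constrained one is fixed. By inclusion-exclusion over the 4 events:
Σ_{j=0}^{4} (-1)^j C(4,j)(9-j)!
= C(4,0)·9! - C(4,1)·8! + C(4,2)·7! - C(4,3)·6! + C(4,4)·5!
= 362880 - 161280 + 30240 - 2880 + 120
= 229080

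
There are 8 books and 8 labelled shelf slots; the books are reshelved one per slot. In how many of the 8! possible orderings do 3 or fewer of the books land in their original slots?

39549

Sum C(8,i)·!(8-i) for i = 0..3:
  i=0: C(8,0)·!8 = 1·14833 = 14833
  i=1: C(8,1)·!7 = 8·1854 = 14832
  i=2: C(8,2)·!6 = 28·265 = 7420
  i=3: C(8,3)·!5 = 56·44 = 2464
Total = 39549.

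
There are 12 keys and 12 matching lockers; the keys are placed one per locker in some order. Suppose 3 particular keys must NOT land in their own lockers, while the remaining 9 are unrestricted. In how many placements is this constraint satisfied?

369774720

Let A_j be the event that the j-th constrained one is fixed. By inclusion-exclusion over the 3 events:
Σ_{j=0}^{3} (-1)^j C(3,j)(12-j)!
= C(3,0)·12! - C(3,1)·11! + C(3,2)·10! - C(3,3)·9!
= 479001600 - 119750400 + 10886400 - 362880
= 369774720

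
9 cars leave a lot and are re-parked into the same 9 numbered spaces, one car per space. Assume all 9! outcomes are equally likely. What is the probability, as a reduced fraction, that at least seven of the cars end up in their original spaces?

37/362880

Favorable outcomes: Σ_{i≥7} C(9,i)·!(9-i) = 36·1 + 9·0 + 1·1 = 37.
Total outcomes: 9! = 362880.
Probability = 37/362880 = 37/362880.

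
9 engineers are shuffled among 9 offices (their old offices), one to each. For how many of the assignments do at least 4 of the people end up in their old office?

6883

# with exactly i fixed is C(9,i)·!(9-i); sum over i=4..9:
  i=4: C(9,4)·!5 = 126·44 = 5544
  i=5: C(9,5)·!4 = 126·9 = 1134
  i=6: C(9,6)·!3 = 84·2 = 168
  i=7: C(9,7)·!2 = 36·1 = 36
  i=8: C(9,8)·!1 = 9·0 = 0
  i=9: C(9,9)·!0 = 1·1 = 1
Total = 6883.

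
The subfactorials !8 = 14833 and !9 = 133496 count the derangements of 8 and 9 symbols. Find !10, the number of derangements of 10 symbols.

1334961

!10 = (10-1)·(!9 + !8) = 9·(133496 + 14833) = 9·148329 = 1334961.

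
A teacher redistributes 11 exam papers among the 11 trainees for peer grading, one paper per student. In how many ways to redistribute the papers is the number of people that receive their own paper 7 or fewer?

39916414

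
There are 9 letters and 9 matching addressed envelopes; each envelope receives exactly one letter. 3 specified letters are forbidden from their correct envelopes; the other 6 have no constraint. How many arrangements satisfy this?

256320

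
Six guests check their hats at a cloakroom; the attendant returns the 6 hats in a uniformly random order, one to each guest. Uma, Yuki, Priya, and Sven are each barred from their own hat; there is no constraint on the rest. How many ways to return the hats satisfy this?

Let A_j be the event that the j-th constrained one is fixed. By inclusion-exclusion over the 4 events:
Σ_{j=0}^{4} (-1)^j C(4,j)(6-j)!
= C(4,0)·6! - C(4,1)·5! + C(4,2)·4! - C(4,3)·3! + C(4,4)·2!
= 720 - 480 + 144 - 24 + 2
= 362

362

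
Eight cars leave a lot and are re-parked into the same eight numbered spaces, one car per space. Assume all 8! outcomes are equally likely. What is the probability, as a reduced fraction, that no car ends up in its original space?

Favorable outcomes: !8 = 14833.
Total outcomes: 8! = 40320.
Probability = 14833/40320 = 2119/5760.

2119/5760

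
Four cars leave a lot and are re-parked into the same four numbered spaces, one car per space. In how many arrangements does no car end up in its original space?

9

By inclusion-exclusion, !4 = Σ (-1)^k · 4!/k! for k=0..4
= 4! - 4!/1! + 4!/2! - 4!/3! + 4!/4!
= 24 - 24 + 12 - 4 + 1
= 9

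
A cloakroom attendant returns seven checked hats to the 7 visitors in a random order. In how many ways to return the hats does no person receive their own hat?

1854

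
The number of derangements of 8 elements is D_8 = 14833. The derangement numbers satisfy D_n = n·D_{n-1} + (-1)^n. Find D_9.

133496

D_9 = 9·14833 - 1 = 133496.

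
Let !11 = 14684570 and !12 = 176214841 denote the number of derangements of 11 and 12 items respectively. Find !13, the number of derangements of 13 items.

2290792932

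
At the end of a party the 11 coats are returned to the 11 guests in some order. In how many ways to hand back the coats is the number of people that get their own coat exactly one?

14684571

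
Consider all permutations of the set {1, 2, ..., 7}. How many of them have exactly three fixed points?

315

Pick the 3 fixed positions: C(7,3) = 35 ways.
The other 4 form a derangement: !4 = 9.
Total: 35 × 9 = 315.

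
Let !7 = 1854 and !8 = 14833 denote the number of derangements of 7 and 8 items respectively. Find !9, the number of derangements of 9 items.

!9 = (9-1)·(!8 + !7) = 8·(14833 + 1854) = 8·16687 = 133496.

133496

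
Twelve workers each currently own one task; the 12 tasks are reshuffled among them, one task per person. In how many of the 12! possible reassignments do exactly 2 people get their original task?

88107426

Pick the 2 fixed positions: C(12,2) = 66 ways.
The remaining 10 must be deranged: !10 = 1334961.
Total: 66 × 1334961 = 88107426.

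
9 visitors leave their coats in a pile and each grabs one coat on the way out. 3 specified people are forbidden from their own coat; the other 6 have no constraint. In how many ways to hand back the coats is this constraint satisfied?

Inclusion-exclusion on the 3 forbidden self-matches:
Σ_{j=0}^{3} (-1)^j C(3,j)(9-j)!
= C(3,0)·9! - C(3,1)·8! + C(3,2)·7! - C(3,3)·6!
= 362880 - 120960 + 15120 - 720
= 256320

256320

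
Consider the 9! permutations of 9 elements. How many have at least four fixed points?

6883

# with exactly i fixed is C(9,i)·!(9-i); sum over i=4..9:
  i=4: C(9,4)·!5 = 126·44 = 5544
  i=5: C(9,5)·!4 = 126·9 = 1134
  i=6: C(9,6)·!3 = 84·2 = 168
  i=7: C(9,7)·!2 = 36·1 = 36
  i=8: C(9,8)·!1 = 9·0 = 0
  i=9: C(9,9)·!0 = 1·1 = 1
Total = 6883.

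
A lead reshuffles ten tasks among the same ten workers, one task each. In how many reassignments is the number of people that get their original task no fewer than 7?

286

Sum C(10,i)·!(10-i) for i = 7..10:
  i=7: C(10,7)·!3 = 120·2 = 240
  i=8: C(10,8)·!2 = 45·1 = 45
  i=9: C(10,9)·!1 = 10·0 = 0
  i=10: C(10,10)·!0 = 1·1 = 1
Total = 286.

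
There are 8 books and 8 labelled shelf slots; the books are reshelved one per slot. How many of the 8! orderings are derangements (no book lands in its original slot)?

Recurrence: !8 = 7·(!7 + !6).
!8 = 7·(1854 + 265) = 7·2119 = 14833

14833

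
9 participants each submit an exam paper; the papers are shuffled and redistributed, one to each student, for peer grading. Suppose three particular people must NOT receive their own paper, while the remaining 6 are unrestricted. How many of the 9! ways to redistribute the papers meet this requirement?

256320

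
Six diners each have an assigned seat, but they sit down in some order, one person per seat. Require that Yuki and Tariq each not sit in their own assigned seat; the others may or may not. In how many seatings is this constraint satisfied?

Inclusion-exclusion on the 2 forbidden self-matches:
Σ_{j=0}^{2} (-1)^j C(2,j)(6-j)!
= C(2,0)·6! - C(2,1)·5! + C(2,2)·4!
= 720 - 240 + 24
= 504

504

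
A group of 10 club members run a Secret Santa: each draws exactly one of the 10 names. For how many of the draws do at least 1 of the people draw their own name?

Sum C(10,i)·!(10-i) for i = 1..10:
  i=1: C(10,1)·!9 = 10·133496 = 1334960
  i=2: C(10,2)·!8 = 45·14833 = 667485
  i=3: C(10,3)·!7 = 120·1854 = 222480
  i=4: C(10,4)·!6 = 210·265 = 55650
  i=5: C(10,5)·!5 = 252·44 = 11088
  i=6: C(10,6)·!4 = 210·9 = 1890
  i=7: C(10,7)·!3 = 120·2 = 240
  i=8: C(10,8)·!2 = 45·1 = 45
  i=9: C(10,9)·!1 = 10·0 = 0
  i=10: C(10,10)·!0 = 1·1 = 1
Total = 2293839.

2293839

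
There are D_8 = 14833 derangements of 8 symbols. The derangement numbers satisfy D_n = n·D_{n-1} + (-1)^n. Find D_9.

D_9 = 9·14833 - 1 = 133496.

133496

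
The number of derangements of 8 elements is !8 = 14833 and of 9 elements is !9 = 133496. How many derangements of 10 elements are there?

!10 = (10-1)·(!9 + !8) = 9·(133496 + 14833) = 9·148329 = 1334961.

1334961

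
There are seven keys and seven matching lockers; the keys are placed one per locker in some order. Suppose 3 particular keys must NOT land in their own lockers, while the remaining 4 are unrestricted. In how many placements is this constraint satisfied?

3216

Inclusion-exclusion on the 3 forbidden self-matches:
Σ_{j=0}^{3} (-1)^j C(3,j)(7-j)!
= C(3,0)·7! - C(3,1)·6! + C(3,2)·5! - C(3,3)·4!
= 5040 - 2160 + 360 - 24
= 3216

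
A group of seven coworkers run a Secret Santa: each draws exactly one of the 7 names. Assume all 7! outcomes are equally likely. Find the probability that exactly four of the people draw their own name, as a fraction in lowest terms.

1/72

Favorable outcomes: C(7,4)·!3 = 35·2 = 70.
Total outcomes: 7! = 5040.
Probability = 70/5040 = 1/72.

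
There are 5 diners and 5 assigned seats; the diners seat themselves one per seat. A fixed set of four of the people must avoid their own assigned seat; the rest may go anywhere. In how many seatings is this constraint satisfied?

Inclusion-exclusion on the 4 forbidden self-matches:
Σ_{j=0}^{4} (-1)^j C(4,j)(5-j)!
= C(4,0)·5! - C(4,1)·4! + C(4,2)·3! - C(4,3)·2! + C(4,4)·1!
= 120 - 96 + 36 - 8 + 1
= 53

53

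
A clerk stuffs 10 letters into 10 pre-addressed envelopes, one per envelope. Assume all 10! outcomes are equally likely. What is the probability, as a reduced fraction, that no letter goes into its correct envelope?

Favorable outcomes: !10 = 1334961.
Total outcomes: 10! = 3628800.
Probability = 1334961/3628800 = 16481/44800.

16481/44800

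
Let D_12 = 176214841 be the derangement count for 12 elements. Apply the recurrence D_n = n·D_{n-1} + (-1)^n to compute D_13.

2290792932

D_13 = 13·176214841 - 1 = 2290792932.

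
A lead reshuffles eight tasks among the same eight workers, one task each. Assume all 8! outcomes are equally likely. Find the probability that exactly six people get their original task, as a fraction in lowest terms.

Favorable outcomes: C(8,6)·!2 = 28·1 = 28.
Total outcomes: 8! = 40320.
Probability = 28/40320 = 1/1440.

1/1440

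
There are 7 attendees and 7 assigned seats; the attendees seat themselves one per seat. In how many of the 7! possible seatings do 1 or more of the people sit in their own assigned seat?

3186

# with exactly i fixed is C(7,i)·!(7-i); sum over i=1..7:
  i=1: C(7,1)·!6 = 7·265 = 1855
  i=2: C(7,2)·!5 = 21·44 = 924
  i=3: C(7,3)·!4 = 35·9 = 315
  i=4: C(7,4)·!3 = 35·2 = 70
  i=5: C(7,5)·!2 = 21·1 = 21
  i=6: C(7,6)·!1 = 7·0 = 0
  i=7: C(7,7)·!0 = 1·1 = 1
Total = 3186.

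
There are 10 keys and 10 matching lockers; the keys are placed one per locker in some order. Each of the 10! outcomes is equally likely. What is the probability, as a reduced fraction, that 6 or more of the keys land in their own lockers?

Favorable outcomes: Σ_{i≥6} C(10,i)·!(10-i) = 210·9 + 120·2 + 45·1 + 10·0 + 1·1 = 2176.
Total outcomes: 10! = 3628800.
Probability = 2176/3628800 = 17/28350.

17/28350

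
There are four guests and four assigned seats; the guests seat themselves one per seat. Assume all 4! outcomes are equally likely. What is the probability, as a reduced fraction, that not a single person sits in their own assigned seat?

3/8

Favorable outcomes: !4 = 9.
Total outcomes: 4! = 24.
Probability = 9/24 = 3/8.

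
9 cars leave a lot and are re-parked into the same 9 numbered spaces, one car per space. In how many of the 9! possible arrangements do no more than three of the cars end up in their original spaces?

Sum C(9,i)·!(9-i) for i = 0..3:
  i=0: C(9,0)·!9 = 1·133496 = 133496
  i=1: C(9,1)·!8 = 9·14833 = 133497
  i=2: C(9,2)·!7 = 36·1854 = 66744
  i=3: C(9,3)·!6 = 84·265 = 22260
Total = 355997.

355997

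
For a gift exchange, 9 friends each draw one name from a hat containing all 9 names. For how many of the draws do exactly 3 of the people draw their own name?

22260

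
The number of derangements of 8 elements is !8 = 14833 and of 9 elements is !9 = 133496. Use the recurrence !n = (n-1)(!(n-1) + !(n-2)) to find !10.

!10 = (10-1)·(!9 + !8) = 9·(133496 + 14833) = 9·148329 = 1334961.

1334961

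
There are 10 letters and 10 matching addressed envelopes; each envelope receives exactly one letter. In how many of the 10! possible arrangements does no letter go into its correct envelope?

!10 is the nearest integer to 10!/e.
10! = 3628800, and 3628800/e ≈ 1334960.92, so !10 = 1334961.

1334961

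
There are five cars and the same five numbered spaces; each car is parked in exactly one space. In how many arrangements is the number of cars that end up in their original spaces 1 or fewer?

# with exactly i fixed is C(5,i)·!(5-i); sum over i=0..1:
  i=0: C(5,0)·!5 = 1·44 = 44
  i=1: C(5,1)·!4 = 5·9 = 45
Total = 89.

89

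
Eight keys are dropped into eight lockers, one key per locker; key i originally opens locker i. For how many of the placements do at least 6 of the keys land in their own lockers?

29

Sum C(8,i)·!(8-i) for i = 6..8:
  i=6: C(8,6)·!2 = 28·1 = 28
  i=7: C(8,7)·!1 = 8·0 = 0
  i=8: C(8,8)·!0 = 1·1 = 1
Total = 29.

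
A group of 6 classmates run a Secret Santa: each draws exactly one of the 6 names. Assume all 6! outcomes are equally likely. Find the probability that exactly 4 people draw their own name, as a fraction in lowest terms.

1/48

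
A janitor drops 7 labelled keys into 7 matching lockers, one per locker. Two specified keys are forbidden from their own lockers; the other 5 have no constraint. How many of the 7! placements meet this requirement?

3720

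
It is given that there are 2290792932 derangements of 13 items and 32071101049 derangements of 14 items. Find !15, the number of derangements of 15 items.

481066515734

!15 = (15-1)·(!14 + !13) = 14·(32071101049 + 2290792932) = 14·34361893981 = 481066515734.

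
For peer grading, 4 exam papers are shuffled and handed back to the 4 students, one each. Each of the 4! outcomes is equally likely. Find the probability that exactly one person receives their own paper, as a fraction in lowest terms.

1/3

Favorable outcomes: C(4,1)·!3 = 4·2 = 8.
Total outcomes: 4! = 24.
Probability = 8/24 = 1/3.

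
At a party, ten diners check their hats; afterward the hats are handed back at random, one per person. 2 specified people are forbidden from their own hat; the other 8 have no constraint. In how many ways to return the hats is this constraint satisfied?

2943360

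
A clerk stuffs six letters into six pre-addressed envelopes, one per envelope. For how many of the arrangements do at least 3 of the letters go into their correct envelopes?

Sum C(6,i)·!(6-i) for i = 3..6:
  i=3: C(6,3)·!3 = 20·2 = 40
  i=4: C(6,4)·!2 = 15·1 = 15
  i=5: C(6,5)·!1 = 6·0 = 0
  i=6: C(6,6)·!0 = 1·1 = 1
Total = 56.

56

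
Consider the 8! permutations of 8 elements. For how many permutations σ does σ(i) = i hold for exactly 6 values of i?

28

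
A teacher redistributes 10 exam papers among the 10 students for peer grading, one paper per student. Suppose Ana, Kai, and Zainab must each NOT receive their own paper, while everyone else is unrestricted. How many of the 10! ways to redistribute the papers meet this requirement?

Inclusion-exclusion on the 3 forbidden self-matches:
Σ_{j=0}^{3} (-1)^j C(3,j)(10-j)!
= C(3,0)·10! - C(3,1)·9! + C(3,2)·8! - C(3,3)·7!
= 3628800 - 1088640 + 120960 - 5040
= 2656080

2656080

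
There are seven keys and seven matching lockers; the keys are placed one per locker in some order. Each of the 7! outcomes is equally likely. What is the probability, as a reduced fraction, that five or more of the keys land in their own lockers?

Favorable outcomes: Σ_{i≥5} C(7,i)·!(7-i) = 21·1 + 7·0 + 1·1 = 22.
Total outcomes: 7! = 5040.
Probability = 22/5040 = 11/2520.

11/2520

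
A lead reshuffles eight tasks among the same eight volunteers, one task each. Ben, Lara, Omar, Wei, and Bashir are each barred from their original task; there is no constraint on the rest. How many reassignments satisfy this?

Let A_j be the event that the j-th constrained one is fixed. By inclusion-exclusion over the 5 events:
Σ_{j=0}^{5} (-1)^j C(5,j)(8-j)!
= C(5,0)·8! - C(5,1)·7! + C(5,2)·6! - C(5,3)·5! + C(5,4)·4! - C(5,5)·3!
= 40320 - 25200 + 7200 - 1200 + 120 - 6
= 21234

21234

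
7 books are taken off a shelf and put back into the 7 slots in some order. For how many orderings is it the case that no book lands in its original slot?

!7 is the nearest integer to 7!/e.
7! = 5040, and 5040/e ≈ 1854.11, so !7 = 1854.

1854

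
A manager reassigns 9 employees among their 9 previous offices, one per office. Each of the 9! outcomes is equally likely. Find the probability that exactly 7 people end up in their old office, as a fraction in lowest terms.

Favorable outcomes: C(9,7)·!2 = 36·1 = 36.
Total outcomes: 9! = 362880.
Probability = 36/362880 = 1/10080.

1/10080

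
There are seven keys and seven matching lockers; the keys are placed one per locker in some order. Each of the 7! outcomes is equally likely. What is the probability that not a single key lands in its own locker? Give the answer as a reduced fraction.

103/280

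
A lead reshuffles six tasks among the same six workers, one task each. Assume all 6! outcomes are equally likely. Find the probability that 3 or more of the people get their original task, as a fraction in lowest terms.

7/90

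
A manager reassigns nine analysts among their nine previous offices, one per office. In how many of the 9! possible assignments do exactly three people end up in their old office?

22260

Pick the 3 fixed positions: C(9,3) = 84 ways.
The remaining 6 must be deranged: !6 = 265.
Total: 84 × 265 = 22260.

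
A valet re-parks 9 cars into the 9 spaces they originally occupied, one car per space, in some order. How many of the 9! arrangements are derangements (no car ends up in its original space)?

133496

!9 is the nearest integer to 9!/e.
9! = 362880, and 362880/e ≈ 133496.09, so !9 = 133496.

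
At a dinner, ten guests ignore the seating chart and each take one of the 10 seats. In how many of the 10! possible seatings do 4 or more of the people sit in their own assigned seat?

# with exactly i fixed is C(10,i)·!(10-i); sum over i=4..10:
  i=4: C(10,4)·!6 = 210·265 = 55650
  i=5: C(10,5)·!5 = 252·44 = 11088
  i=6: C(10,6)·!4 = 210·9 = 1890
  i=7: C(10,7)·!3 = 120·2 = 240
  i=8: C(10,8)·!2 = 45·1 = 45
  i=9: C(10,9)·!1 = 10·0 = 0
  i=10: C(10,10)·!0 = 1·1 = 1
Total = 68914.

68914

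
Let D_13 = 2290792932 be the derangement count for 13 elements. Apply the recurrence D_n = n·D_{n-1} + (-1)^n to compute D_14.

D_14 = 14·2290792932 + 1 = 32071101049.

32071101049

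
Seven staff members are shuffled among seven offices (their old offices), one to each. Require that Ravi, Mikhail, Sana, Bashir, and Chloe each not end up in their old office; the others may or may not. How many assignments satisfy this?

Let A_j be the event that the j-th constrained one is fixed. By inclusion-exclusion over the 5 events:
Σ_{j=0}^{5} (-1)^j C(5,j)(7-j)!
= C(5,0)·7! - C(5,1)·6! + C(5,2)·5! - C(5,3)·4! + C(5,4)·3! - C(5,5)·2!
= 5040 - 3600 + 1200 - 240 + 30 - 2
= 2428

2428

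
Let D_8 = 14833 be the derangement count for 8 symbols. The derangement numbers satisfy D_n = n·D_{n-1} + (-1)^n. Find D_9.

133496

D_9 = 9·14833 - 1 = 133496.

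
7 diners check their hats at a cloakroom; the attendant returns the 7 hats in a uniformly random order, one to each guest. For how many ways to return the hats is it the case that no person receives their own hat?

1854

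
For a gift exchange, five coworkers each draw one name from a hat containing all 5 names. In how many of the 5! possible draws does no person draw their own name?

The subfactorial !5 = [5!/e] (nearest integer).
5! = 120, and 120/e ≈ 44.15, so !5 = 44.

44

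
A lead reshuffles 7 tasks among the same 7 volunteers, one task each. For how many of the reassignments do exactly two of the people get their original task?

Choose which 2 of the 7 are fixed: C(7,2) = 21.
The other 5 form a derangement: !5 = 44.
Total: 21 × 44 = 924.

924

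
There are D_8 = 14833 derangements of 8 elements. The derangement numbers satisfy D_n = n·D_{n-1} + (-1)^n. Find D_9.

D_9 = 9·14833 - 1 = 133496.

133496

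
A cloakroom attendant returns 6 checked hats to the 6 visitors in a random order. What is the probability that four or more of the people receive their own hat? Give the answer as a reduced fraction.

1/45

Favorable outcomes: Σ_{i≥4} C(6,i)·!(6-i) = 15·1 + 6·0 + 1·1 = 16.
Total outcomes: 6! = 720.
Probability = 16/720 = 1/45.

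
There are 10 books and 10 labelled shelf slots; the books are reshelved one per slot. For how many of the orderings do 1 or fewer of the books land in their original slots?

Sum C(10,i)·!(10-i) for i = 0..1:
  i=0: C(10,0)·!10 = 1·1334961 = 1334961
  i=1: C(10,1)·!9 = 10·133496 = 1334960
Total = 2669921.

2669921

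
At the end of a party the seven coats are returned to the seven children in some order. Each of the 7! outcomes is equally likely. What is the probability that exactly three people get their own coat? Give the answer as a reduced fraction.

1/16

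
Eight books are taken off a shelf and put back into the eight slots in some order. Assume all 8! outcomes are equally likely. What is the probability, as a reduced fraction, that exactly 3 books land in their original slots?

Favorable outcomes: C(8,3)·!5 = 56·44 = 2464.
Total outcomes: 8! = 40320.
Probability = 2464/40320 = 11/180.

11/180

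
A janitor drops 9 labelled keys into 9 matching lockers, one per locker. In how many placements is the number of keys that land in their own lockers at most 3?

355997

Sum C(9,i)·!(9-i) for i = 0..3:
  i=0: C(9,0)·!9 = 1·133496 = 133496
  i=1: C(9,1)·!8 = 9·14833 = 133497
  i=2: C(9,2)·!7 = 36·1854 = 66744
  i=3: C(9,3)·!6 = 84·265 = 22260
Total = 355997.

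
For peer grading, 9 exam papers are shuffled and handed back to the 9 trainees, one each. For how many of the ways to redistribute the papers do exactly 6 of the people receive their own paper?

168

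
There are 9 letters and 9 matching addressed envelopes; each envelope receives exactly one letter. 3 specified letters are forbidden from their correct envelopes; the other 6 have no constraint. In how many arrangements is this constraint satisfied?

256320

Let A_j be the event that the j-th constrained one is fixed. By inclusion-exclusion over the 3 events:
Σ_{j=0}^{3} (-1)^j C(3,j)(9-j)!
= C(3,0)·9! - C(3,1)·8! + C(3,2)·7! - C(3,3)·6!
= 362880 - 120960 + 15120 - 720
= 256320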